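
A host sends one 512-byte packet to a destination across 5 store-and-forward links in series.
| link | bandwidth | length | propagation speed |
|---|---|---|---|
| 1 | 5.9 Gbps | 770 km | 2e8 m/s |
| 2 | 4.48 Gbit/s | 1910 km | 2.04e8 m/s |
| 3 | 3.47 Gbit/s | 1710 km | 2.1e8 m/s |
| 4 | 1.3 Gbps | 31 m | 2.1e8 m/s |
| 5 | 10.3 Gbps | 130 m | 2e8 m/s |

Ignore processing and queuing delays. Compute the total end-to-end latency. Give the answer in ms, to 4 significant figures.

21.36 ms

L = 512 × 8 = 4096 bits.
Transmission delays (L/R per hop): 0.000694237, 0.000914286, 0.0011804, 0.00315077, 0.00039767 ms; sum = 0.00633737 ms.
Propagation delays (d/s per hop): 3.85, 9.36275, 8.14286, 0.000147619, 0.00065 ms; sum = 21.3564 ms.
End-to-end = 21.36 ms.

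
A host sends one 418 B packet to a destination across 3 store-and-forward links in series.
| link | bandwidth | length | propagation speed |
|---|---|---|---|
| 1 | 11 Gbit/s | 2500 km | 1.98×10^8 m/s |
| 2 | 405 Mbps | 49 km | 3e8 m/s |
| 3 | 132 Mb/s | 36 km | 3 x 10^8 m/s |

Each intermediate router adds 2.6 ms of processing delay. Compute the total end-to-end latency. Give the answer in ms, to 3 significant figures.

L = 418 × 8 = 3344 bits.
Transmission delays (L/R per hop): 0.000304, 0.00825679, 0.0253333 ms; sum = 0.0338941 ms.
Propagation delays (d/s per hop): 12.6263, 0.163333, 0.12 ms; sum = 12.9096 ms.
Processing at 2 router(s): 2 × 2.6 ms = 5.2 ms.
End-to-end = 18.1 ms.

18.1 ms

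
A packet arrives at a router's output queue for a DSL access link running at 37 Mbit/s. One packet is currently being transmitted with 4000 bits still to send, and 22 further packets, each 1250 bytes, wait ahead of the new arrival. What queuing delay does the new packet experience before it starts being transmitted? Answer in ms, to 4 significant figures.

6.054 ms

Each queued packet: L/R = 10000/37000000 = 0.27027 ms.
22 queued → 5.94595 ms.
Plus remaining 4000 bits of current packet: 0.108108 ms.
Queuing delay = 6.054 ms.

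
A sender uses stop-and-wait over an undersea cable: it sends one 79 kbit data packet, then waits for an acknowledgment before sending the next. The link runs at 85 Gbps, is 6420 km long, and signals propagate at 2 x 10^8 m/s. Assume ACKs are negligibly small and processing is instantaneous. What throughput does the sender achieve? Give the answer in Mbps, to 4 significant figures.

1.231 Mbps

t_tx = L/R = 79000/85000000000 = 9.29412e-07 s.
t_prop = 6420000/200000000 = 0.0321 s; RTT = 0.0642 s.
Cycle = t_tx + RTT = 0.0642009 s.
Throughput = L / cycle = 79000 / 0.0642009 = 1.231 Mbps.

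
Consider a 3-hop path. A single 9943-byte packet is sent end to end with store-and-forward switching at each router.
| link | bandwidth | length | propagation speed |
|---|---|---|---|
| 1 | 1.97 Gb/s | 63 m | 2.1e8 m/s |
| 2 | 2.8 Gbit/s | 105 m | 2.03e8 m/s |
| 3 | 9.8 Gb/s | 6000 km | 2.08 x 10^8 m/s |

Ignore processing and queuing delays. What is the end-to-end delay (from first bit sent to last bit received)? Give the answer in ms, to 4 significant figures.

28.92 ms

L = 9943 × 8 = 79544 bits.
Transmission delays (L/R per hop): 0.0403777, 0.0284086, 0.00811673 ms; sum = 0.076903 ms.
Propagation delays (d/s per hop): 0.0003, 0.000517241, 28.8462 ms; sum = 28.847 ms.
End-to-end = 28.92 ms.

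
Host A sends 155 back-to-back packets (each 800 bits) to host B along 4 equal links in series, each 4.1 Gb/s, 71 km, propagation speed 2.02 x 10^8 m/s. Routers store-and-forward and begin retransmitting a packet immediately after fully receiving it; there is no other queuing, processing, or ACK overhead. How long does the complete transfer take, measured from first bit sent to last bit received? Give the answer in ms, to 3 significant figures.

Per-hop transmission t_tx = L/R = 800/4.1e+09 = 0.000195122 ms.
Per-hop propagation t_prop = 71000/202000000 = 0.351485 ms.
Pipeline fill: first packet needs 4·t_tx to clear all hops; remaining 154 packets each add one t_tx.
Total = (4+155-1)·t_tx + 4·t_prop = 158·0.000195122 + 4·0.351485 = 1.44 ms.

1.44 ms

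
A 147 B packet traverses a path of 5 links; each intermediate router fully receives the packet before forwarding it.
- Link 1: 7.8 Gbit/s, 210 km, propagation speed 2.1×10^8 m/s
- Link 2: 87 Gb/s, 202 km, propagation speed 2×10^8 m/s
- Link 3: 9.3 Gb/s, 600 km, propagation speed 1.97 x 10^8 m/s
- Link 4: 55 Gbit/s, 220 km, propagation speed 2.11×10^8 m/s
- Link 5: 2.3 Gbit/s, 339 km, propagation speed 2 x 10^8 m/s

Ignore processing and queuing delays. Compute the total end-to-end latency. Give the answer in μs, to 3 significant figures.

7790 μs

L = 147 × 8 = 1176 bits.
Transmission delays (L/R per hop): 0.150769, 0.0135172, 0.126452, 0.0213818, 0.511304 μs; sum = 0.823424 μs.
Propagation delays (d/s per hop): 1000, 1010, 3045.69, 1042.65, 1695 μs; sum = 7793.34 μs.
End-to-end = 7790 μs.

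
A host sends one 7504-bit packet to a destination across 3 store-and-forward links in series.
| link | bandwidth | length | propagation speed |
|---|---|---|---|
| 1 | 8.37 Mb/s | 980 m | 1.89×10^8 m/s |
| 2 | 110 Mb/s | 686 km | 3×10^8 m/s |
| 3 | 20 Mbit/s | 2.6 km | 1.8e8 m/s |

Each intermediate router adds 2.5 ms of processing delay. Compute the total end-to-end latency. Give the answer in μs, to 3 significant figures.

8650 μs

Transmission delays (L/R per hop): 896.535, 68.2182, 375.2 μs; sum = 1339.95 μs.
Propagation delays (d/s per hop): 5.18519, 2286.67, 14.4444 μs; sum = 2306.3 μs.
Processing at 2 router(s): 2 × 2.5 ms = 5000 μs.
End-to-end = 8650 μs.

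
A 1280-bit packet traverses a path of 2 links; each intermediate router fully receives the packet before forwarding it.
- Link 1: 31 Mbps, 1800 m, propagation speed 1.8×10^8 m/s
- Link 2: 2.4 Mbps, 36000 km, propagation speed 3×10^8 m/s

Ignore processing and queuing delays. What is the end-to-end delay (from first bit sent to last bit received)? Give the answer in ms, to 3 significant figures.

121 ms

Transmission delays (L/R per hop): 0.0412903, 0.533333 ms; sum = 0.574624 ms.
Propagation delays (d/s per hop): 0.01, 120 ms; sum = 120.01 ms.
End-to-end = 121 ms.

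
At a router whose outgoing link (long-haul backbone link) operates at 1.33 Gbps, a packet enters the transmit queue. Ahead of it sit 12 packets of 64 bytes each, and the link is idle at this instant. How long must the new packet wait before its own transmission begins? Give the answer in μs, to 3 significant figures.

4.62 μs

Each queued packet: L/R = 512/1330000000 = 0.384962 μs.
12 queued → 4.61955 μs.
Queuing delay = 4.62 μs.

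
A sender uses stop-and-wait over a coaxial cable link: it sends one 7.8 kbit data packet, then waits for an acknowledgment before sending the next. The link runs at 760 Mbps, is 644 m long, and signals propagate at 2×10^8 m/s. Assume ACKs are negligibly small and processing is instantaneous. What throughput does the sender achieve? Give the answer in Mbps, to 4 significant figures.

t_tx = L/R = 7800/760000000 = 1.02632e-05 s.
t_prop = 644/200000000 = 3.22e-06 s; RTT = 6.44e-06 s.
Cycle = t_tx + RTT = 1.67032e-05 s.
Throughput = L / cycle = 7800 / 1.67032e-05 = 467.0 Mbps.

467.0 Mbps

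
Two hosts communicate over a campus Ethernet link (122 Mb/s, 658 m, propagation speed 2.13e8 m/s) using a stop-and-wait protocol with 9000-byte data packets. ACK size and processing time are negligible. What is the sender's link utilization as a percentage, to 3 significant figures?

99.0 %

t_tx = L/R = 72000/122000000 = 0.000590164 s.
t_prop = 658/213000000 = 3.0892e-06 s; RTT = 6.1784e-06 s.
Cycle = t_tx + RTT = 0.000596342 s.
Utilization = t_tx / cycle = 0.000590164/0.000596342 = 99.0 %.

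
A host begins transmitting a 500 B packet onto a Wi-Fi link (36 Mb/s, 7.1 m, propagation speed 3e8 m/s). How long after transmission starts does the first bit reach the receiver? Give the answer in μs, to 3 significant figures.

First bit experiences only propagation delay: d/s = 7.1/300000000 = 0.0237 μs.

0.0237 μs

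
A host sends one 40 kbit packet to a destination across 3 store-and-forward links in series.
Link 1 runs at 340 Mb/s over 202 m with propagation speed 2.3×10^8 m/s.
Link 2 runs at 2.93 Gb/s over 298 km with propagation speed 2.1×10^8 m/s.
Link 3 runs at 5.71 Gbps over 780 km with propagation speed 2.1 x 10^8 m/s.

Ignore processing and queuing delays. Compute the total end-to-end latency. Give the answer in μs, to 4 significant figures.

L = 40000 bits.
Transmission delays (L/R per hop): 117.647, 13.6519, 7.00525 μs; sum = 138.304 μs.
Propagation delays (d/s per hop): 0.878261, 1419.05, 3714.29 μs; sum = 5134.21 μs.
End-to-end = 5273 μs.

5273 μs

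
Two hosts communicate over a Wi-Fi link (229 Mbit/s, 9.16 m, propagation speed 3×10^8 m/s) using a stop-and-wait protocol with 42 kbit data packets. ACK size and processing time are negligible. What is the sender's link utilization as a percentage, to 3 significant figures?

100 %

t_tx = L/R = 42000/229000000 = 0.000183406 s.
t_prop = 9.16/300000000 = 3.05333e-08 s; RTT = 6.10667e-08 s.
Cycle = t_tx + RTT = 0.000183467 s.
Utilization = t_tx / cycle = 0.000183406/0.000183467 = 100 %.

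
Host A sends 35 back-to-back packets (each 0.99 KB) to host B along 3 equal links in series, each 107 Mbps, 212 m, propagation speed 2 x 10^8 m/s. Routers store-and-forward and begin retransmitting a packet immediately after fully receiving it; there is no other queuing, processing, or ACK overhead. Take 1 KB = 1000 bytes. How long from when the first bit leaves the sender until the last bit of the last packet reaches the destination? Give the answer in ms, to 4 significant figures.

Per-hop transmission t_tx = L/R = 7920/107000000 = 0.0740187 ms.
Per-hop propagation t_prop = 212/200000000 = 0.00106 ms.
Pipeline fill: first packet needs 3·t_tx to clear all hops; remaining 34 packets each add one t_tx.
Total = (3+35-1)·t_tx + 3·t_prop = 37·0.0740187 + 3·0.00106 = 2.742 ms.

2.742 ms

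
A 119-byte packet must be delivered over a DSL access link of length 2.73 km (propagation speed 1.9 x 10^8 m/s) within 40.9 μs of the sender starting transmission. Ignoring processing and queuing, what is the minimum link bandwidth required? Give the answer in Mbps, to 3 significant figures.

L = 952 bits.
Propagation delay = 2730 / 190000000 = 14.3684 μs.
Transmission budget = 40.9 − 14.3684 = 26.5316 μs.
R ≥ L / t_tx = 952 bits / 2.65316e-05 s = 35.9 Mbps.

35.9 Mbps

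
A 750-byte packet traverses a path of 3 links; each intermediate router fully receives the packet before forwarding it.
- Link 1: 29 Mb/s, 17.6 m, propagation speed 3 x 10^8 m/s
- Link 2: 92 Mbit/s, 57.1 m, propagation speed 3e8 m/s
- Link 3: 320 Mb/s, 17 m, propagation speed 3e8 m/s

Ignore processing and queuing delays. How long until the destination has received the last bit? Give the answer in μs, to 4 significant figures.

291.2 μs

L = 750 × 8 = 6000 bits.
Transmission delays (L/R per hop): 206.897, 65.2174, 18.75 μs; sum = 290.864 μs.
Propagation delays (d/s per hop): 0.0586667, 0.190333, 0.0566667 μs; sum = 0.305667 μs.
End-to-end = 291.2 μs.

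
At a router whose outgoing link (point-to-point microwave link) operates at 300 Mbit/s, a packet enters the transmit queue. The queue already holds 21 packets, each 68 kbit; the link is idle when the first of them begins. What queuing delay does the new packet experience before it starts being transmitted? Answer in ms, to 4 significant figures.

4.760 ms

Each queued packet: L/R = 68000/300000000 = 0.226667 ms.
21 queued → 4.76 ms.
Queuing delay = 4.760 ms.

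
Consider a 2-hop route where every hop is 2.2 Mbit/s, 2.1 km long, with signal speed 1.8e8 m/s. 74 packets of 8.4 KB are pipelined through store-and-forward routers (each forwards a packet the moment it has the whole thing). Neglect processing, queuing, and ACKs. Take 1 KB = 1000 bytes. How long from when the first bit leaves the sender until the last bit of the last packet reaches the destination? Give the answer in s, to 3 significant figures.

Per-hop transmission t_tx = L/R = 67200/2200000 = 0.0305455 s.
Per-hop propagation t_prop = 2100/180000000 = 1.16667e-05 s.
Pipeline fill: first packet needs 2·t_tx to clear all hops; remaining 73 packets each add one t_tx.
Total = (2+74-1)·t_tx + 2·t_prop = 75·0.0305455 + 2·1.16667e-05 = 2.29 s.

2.29 s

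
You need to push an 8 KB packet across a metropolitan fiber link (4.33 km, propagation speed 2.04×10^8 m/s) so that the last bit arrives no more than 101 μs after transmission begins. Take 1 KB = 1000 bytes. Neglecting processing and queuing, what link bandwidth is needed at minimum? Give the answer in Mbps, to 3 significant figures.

L = 64000 bits.
Propagation delay = 4330 / 204000000 = 21.2255 μs.
Transmission budget = 101 − 21.2255 = 79.7745 μs.
R ≥ L / t_tx = 64000 bits / 7.97745e-05 s = 802 Mbps.

802 Mbps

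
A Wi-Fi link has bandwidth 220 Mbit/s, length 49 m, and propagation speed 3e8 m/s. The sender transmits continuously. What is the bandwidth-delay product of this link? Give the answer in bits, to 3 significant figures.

35.9 bits

Propagation delay = 49 / 300000000 = 1.63333e-07 s.
BDP = R × t_prop = 220000000 × 1.63333e-07 = 35.9333 bits.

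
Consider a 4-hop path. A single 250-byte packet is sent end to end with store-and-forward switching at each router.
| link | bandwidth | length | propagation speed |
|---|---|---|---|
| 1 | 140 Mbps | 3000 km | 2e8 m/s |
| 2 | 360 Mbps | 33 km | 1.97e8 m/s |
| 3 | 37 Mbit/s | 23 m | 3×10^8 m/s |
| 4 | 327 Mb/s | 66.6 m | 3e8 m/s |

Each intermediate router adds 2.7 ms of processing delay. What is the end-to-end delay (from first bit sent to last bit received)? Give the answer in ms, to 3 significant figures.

23.3 ms

L = 250 × 8 = 2000 bits.
Transmission delays (L/R per hop): 0.0142857, 0.00555556, 0.0540541, 0.00611621 ms; sum = 0.0800115 ms.
Propagation delays (d/s per hop): 15, 0.167513, 7.66667e-05, 0.000222 ms; sum = 15.1678 ms.
Processing at 3 router(s): 3 × 2.7 ms = 8.1 ms.
End-to-end = 23.3 ms.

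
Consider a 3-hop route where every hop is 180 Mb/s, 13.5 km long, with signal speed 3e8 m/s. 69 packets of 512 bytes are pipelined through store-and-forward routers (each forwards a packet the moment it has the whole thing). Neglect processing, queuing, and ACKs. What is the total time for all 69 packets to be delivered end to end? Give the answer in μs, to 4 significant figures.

Per-hop transmission t_tx = L/R = 4096/180000000 = 22.7556 μs.
Per-hop propagation t_prop = 13500/300000000 = 45 μs.
Pipeline fill: first packet needs 3·t_tx to clear all hops; remaining 68 packets each add one t_tx.
Total = (3+69-1)·t_tx + 3·t_prop = 71·22.7556 + 3·45 = 1751 μs.

1751 μs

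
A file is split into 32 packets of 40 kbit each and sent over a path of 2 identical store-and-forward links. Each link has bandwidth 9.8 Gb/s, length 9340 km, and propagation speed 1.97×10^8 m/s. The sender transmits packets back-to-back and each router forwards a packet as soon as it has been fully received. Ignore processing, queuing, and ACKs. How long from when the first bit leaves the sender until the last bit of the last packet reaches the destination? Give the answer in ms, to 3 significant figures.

Per-hop transmission t_tx = L/R = 40000/9800000000 = 0.00408163 ms.
Per-hop propagation t_prop = 9340000/197000000 = 47.4112 ms.
Pipeline fill: first packet needs 2·t_tx to clear all hops; remaining 31 packets each add one t_tx.
Total = (2+32-1)·t_tx + 2·t_prop = 33·0.00408163 + 2·47.4112 = 95.0 ms.

95.0 ms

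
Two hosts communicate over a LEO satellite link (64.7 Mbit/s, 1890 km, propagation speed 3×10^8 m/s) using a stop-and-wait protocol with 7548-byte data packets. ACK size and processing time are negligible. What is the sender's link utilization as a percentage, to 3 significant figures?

6.90 %

t_tx = L/R = 60384/64700000 = 0.000933292 s.
t_prop = 1890000/300000000 = 0.0063 s; RTT = 0.0126 s.
Cycle = t_tx + RTT = 0.0135333 s.
Utilization = t_tx / cycle = 0.000933292/0.0135333 = 6.90 %.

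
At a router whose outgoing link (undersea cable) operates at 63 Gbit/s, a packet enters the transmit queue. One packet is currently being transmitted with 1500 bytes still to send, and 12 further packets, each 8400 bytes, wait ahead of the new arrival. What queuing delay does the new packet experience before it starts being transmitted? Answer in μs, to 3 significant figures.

13.0 μs

Each queued packet: L/R = 67200/63000000000 = 1.06667 μs.
12 queued → 12.8 μs.
Plus remaining 12000 bits of current packet: 0.190476 μs.
Queuing delay = 13.0 μs.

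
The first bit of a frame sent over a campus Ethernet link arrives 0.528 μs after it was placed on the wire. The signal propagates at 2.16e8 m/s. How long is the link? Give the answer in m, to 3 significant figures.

d = s × t_prop = 216000000 × 5.28e-07 = 114 m.

114 m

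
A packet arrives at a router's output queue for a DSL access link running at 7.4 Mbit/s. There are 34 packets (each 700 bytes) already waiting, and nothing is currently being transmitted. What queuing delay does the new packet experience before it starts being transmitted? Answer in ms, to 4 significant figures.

Each queued packet: L/R = 5600/7400000 = 0.756757 ms.
34 queued → 25.7297 ms.
Queuing delay = 25.73 ms.

25.73 ms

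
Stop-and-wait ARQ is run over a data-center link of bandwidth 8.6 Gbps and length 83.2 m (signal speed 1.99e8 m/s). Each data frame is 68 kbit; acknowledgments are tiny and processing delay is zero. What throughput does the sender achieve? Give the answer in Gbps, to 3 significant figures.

7.78 Gbps

t_tx = L/R = 68000/8600000000 = 7.90698e-06 s.
t_prop = 83.2/199000000 = 4.1809e-07 s; RTT = 8.36181e-07 s.
Cycle = t_tx + RTT = 8.74316e-06 s.
Throughput = L / cycle = 68000 / 8.74316e-06 = 7.78 Gbps.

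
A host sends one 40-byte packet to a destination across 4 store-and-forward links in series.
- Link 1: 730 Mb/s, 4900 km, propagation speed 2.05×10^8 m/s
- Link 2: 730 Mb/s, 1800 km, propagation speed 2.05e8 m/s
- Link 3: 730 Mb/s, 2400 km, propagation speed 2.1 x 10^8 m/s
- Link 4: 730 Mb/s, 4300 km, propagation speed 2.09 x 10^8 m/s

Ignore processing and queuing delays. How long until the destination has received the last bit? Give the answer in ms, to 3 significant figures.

L = 40 × 8 = 320 bits.
Transmission delay per hop = L/R = 320/730000000 = 0.000438356 ms; 4 hops → 0.00175342 ms.
Propagation delays (d/s per hop): 23.9024, 8.78049, 11.4286, 20.5742 ms; sum = 64.6857 ms.
End-to-end = 64.7 ms.

64.7 ms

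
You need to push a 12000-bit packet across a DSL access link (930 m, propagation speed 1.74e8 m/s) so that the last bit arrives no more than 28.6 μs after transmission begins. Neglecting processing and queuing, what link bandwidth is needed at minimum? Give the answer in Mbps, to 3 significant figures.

516 Mbps

Propagation delay = 930 / 174000000 = 5.34483 μs.
Transmission budget = 28.6 − 5.34483 = 23.2552 μs.
R ≥ L / t_tx = 12000 bits / 2.32552e-05 s = 516 Mbps.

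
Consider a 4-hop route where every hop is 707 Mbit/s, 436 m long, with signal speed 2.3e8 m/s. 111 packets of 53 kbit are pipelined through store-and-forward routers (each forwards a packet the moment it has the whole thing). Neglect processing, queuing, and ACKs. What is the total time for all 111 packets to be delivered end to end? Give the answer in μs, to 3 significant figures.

8550 μs

Per-hop transmission t_tx = L/R = 53000/707000000 = 74.9646 μs.
Per-hop propagation t_prop = 436/2.3e+08 = 1.89565 μs.
Pipeline fill: first packet needs 4·t_tx to clear all hops; remaining 110 packets each add one t_tx.
Total = (4+111-1)·t_tx + 4·t_prop = 114·74.9646 + 4·1.89565 = 8550 μs.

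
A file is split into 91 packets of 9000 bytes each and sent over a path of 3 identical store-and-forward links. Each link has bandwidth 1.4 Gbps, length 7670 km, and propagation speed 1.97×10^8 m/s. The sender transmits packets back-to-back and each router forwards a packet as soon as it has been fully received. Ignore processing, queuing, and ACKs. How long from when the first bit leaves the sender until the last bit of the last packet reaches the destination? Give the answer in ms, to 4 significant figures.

Per-hop transmission t_tx = L/R = 72000/1400000000 = 0.0514286 ms.
Per-hop propagation t_prop = 7670000/197000000 = 38.934 ms.
Pipeline fill: first packet needs 3·t_tx to clear all hops; remaining 90 packets each add one t_tx.
Total = (3+91-1)·t_tx + 3·t_prop = 93·0.0514286 + 3·38.934 = 121.6 ms.

121.6 ms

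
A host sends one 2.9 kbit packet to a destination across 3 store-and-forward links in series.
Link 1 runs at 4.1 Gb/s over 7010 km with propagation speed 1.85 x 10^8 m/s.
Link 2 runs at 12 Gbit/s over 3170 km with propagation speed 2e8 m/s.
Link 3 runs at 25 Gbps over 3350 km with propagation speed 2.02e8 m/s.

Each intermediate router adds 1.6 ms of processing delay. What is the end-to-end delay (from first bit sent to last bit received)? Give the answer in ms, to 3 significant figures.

73.5 ms

L = 2900 bits.
Transmission delays (L/R per hop): 0.000707317, 0.000241667, 0.000116 ms; sum = 0.00106498 ms.
Propagation delays (d/s per hop): 37.8919, 15.85, 16.5842 ms; sum = 70.3261 ms.
Processing at 2 router(s): 2 × 1.6 ms = 3.2 ms.
End-to-end = 73.5 ms.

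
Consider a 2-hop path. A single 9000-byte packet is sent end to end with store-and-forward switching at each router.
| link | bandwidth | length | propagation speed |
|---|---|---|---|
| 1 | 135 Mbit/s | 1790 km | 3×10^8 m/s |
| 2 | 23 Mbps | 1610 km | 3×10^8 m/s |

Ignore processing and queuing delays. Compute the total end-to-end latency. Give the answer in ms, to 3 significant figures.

15.0 ms

L = 9000 × 8 = 72000 bits.
Transmission delays (L/R per hop): 0.533333, 3.13043 ms; sum = 3.66377 ms.
Propagation delays (d/s per hop): 5.96667, 5.36667 ms; sum = 11.3333 ms.
End-to-end = 15.0 ms.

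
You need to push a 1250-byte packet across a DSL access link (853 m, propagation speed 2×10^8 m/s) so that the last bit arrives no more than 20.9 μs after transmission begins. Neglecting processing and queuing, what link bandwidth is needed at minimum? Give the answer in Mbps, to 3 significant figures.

L = 10000 bits.
Propagation delay = 853 / 200000000 = 4.265 μs.
Transmission budget = 20.9 − 4.265 = 16.635 μs.
R ≥ L / t_tx = 10000 bits / 1.6635e-05 s = 601 Mbps.

601 Mbps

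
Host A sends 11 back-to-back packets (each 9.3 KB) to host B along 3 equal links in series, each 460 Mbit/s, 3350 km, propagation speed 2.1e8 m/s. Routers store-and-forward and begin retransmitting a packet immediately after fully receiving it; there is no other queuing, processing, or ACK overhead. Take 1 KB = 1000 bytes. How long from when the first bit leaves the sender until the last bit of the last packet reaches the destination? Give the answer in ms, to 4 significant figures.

49.96 ms

Per-hop transmission t_tx = L/R = 74400/460000000 = 0.161739 ms.
Per-hop propagation t_prop = 3350000/210000000 = 15.9524 ms.
Pipeline fill: first packet needs 3·t_tx to clear all hops; remaining 10 packets each add one t_tx.
Total = (3+11-1)·t_tx + 3·t_prop = 13·0.161739 + 3·15.9524 = 49.96 ms.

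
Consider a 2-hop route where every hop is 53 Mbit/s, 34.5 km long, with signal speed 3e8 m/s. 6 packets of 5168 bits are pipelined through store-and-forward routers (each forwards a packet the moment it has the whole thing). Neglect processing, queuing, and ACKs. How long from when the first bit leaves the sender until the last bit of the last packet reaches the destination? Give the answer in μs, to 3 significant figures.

Per-hop transmission t_tx = L/R = 5168/53000000 = 97.5094 μs.
Per-hop propagation t_prop = 34500/300000000 = 115 μs.
Pipeline fill: first packet needs 2·t_tx to clear all hops; remaining 5 packets each add one t_tx.
Total = (2+6-1)·t_tx + 2·t_prop = 7·97.5094 + 2·115 = 913 μs.

913 μs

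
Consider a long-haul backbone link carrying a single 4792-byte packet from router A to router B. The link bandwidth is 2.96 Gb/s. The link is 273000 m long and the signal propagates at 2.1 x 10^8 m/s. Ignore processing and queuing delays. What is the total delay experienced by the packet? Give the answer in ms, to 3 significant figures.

L = 4792 × 8 = 38336 bits.
Transmission delay = L/R = 38336 / 2960000000 = 0.0129514 ms.
Propagation delay = d/s = 273000 m / 210000000 m/s = 1.3 ms.
Total = 1.31 ms.

1.31 ms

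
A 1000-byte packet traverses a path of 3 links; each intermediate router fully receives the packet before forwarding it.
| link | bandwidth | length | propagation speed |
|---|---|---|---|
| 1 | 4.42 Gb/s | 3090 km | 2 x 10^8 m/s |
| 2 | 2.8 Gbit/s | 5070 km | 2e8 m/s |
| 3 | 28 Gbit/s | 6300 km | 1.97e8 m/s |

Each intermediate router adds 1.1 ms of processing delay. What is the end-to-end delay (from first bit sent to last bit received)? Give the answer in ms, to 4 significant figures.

74.98 ms

L = 1000 × 8 = 8000 bits.
Transmission delays (L/R per hop): 0.00180995, 0.00285714, 0.000285714 ms; sum = 0.00495281 ms.
Propagation delays (d/s per hop): 15.45, 25.35, 31.9797 ms; sum = 72.7797 ms.
Processing at 2 router(s): 2 × 1.1 ms = 2.2 ms.
End-to-end = 74.98 ms.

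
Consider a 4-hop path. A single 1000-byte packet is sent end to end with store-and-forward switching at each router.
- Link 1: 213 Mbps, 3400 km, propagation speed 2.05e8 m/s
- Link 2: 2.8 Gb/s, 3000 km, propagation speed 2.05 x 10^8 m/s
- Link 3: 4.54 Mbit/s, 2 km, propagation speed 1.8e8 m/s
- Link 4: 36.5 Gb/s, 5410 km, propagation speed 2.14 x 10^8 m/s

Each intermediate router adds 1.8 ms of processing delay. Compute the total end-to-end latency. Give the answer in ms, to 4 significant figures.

L = 1000 × 8 = 8000 bits.
Transmission delays (L/R per hop): 0.0375587, 0.00285714, 1.76211, 0.000219178 ms; sum = 1.80275 ms.
Propagation delays (d/s per hop): 16.5854, 14.6341, 0.0111111, 25.2804 ms; sum = 56.511 ms.
Processing at 3 router(s): 3 × 1.8 ms = 5.4 ms.
End-to-end = 63.71 ms.

63.71 ms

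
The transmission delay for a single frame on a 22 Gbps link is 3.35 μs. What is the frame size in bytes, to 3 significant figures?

L = R × t_tx = 22000000000 b/s × 3.35e-06 s = 73700 bits.
In bytes: 73700 / 8 = 9210 bytes.

9210 bytes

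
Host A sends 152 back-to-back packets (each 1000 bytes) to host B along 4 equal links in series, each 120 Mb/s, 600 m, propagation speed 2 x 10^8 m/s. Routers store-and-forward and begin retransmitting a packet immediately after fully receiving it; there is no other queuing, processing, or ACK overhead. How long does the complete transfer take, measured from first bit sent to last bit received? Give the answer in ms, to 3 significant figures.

10.3 ms

Per-hop transmission t_tx = L/R = 8000/120000000 = 0.0666667 ms.
Per-hop propagation t_prop = 600/200000000 = 0.003 ms.
Pipeline fill: first packet needs 4·t_tx to clear all hops; remaining 151 packets each add one t_tx.
Total = (4+152-1)·t_tx + 4·t_prop = 155·0.0666667 + 4·0.003 = 10.3 ms.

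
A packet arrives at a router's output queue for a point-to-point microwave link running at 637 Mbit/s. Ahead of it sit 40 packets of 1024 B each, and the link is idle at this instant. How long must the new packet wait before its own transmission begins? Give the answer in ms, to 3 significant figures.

0.514 ms

Each queued packet: L/R = 8192/637000000 = 0.0128603 ms.
40 queued → 0.514411 ms.
Queuing delay = 0.514 ms.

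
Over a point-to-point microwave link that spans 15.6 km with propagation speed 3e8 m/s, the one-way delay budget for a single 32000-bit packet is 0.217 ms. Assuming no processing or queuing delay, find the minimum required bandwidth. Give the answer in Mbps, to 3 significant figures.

Propagation delay = 15600 / 300000000 = 0.052 ms.
Transmission budget = 0.217 − 0.052 = 0.165 ms.
R ≥ L / t_tx = 32000 bits / 0.000165 s = 194 Mbps.

194 Mbps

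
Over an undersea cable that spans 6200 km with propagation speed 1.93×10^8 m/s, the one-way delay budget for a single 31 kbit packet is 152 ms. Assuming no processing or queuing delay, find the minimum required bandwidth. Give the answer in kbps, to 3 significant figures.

Propagation delay = 6200000 / 193000000 = 32.1244 ms.
Transmission budget = 152 − 32.1244 = 119.876 ms.
R ≥ L / t_tx = 31000 bits / 0.119876 s = 259 kbps.

259 kbps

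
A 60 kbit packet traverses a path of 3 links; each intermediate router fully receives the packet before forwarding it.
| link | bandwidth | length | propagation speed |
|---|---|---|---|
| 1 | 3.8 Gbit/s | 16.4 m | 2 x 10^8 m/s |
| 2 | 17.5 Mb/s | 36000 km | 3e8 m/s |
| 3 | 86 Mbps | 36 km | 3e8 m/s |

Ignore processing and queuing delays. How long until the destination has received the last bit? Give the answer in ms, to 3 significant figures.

L = 60000 bits.
Transmission delays (L/R per hop): 0.0157895, 3.42857, 0.697674 ms; sum = 4.14204 ms.
Propagation delays (d/s per hop): 8.2e-05, 120, 0.12 ms; sum = 120.12 ms.
End-to-end = 124 ms.

124 ms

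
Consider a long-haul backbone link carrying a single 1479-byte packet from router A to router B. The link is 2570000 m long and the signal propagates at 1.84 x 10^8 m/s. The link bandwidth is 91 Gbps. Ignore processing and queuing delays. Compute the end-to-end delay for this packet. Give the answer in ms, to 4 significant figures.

13.97 ms

L = 1479 × 8 = 11832 bits.
Transmission delay = L/R = 11832 / 91000000000 = 0.000130022 ms.
Propagation delay = d/s = 2570000 m / 184000000 m/s = 13.9674 ms.
Total = 13.97 ms.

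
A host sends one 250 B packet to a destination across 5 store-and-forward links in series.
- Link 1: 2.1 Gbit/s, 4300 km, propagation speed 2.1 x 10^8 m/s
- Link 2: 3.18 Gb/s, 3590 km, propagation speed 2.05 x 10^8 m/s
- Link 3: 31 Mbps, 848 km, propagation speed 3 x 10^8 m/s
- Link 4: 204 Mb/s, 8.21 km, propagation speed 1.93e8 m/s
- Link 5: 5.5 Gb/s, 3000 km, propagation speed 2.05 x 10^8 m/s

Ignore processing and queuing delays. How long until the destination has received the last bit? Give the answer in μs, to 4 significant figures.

L = 250 × 8 = 2000 bits.
Transmission delays (L/R per hop): 0.952381, 0.628931, 64.5161, 9.80392, 0.363636 μs; sum = 76.265 μs.
Propagation delays (d/s per hop): 20476.2, 17512.2, 2826.67, 42.5389, 14634.1 μs; sum = 55491.7 μs.
End-to-end = 55570 μs.

55570 μs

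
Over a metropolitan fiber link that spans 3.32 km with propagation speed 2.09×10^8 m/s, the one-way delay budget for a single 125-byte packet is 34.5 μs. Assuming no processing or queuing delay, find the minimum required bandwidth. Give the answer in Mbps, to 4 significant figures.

L = 1000 bits.
Propagation delay = 3320 / 209000000 = 15.8852 μs.
Transmission budget = 34.5 − 15.8852 = 18.6148 μs.
R ≥ L / t_tx = 1000 bits / 1.86148e-05 s = 53.72 Mbps.

53.72 Mbps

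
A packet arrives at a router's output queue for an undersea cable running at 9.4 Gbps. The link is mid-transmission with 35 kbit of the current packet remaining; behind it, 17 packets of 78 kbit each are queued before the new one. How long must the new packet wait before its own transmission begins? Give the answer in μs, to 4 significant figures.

144.8 μs

Each queued packet: L/R = 78000/9400000000 = 8.29787 μs.
17 queued → 141.064 μs.
Plus remaining 35000 bits of current packet: 3.7234 μs.
Queuing delay = 144.8 μs.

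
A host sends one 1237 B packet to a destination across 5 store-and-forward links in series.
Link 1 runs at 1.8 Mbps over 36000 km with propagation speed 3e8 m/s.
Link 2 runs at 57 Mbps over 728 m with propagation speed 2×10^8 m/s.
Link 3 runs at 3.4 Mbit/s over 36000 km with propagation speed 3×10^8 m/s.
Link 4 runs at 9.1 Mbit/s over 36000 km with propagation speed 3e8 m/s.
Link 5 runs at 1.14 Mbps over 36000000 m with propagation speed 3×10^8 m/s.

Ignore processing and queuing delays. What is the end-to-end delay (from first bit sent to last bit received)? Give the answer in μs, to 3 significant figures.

498000 μs

L = 1237 × 8 = 9896 bits.
Transmission delays (L/R per hop): 5497.78, 173.614, 2910.59, 1087.47, 8680.7 μs; sum = 18350.2 μs.
Propagation delays (d/s per hop): 120000, 3.64, 120000, 120000, 120000 μs; sum = 480004 μs.
End-to-end = 498000 μs.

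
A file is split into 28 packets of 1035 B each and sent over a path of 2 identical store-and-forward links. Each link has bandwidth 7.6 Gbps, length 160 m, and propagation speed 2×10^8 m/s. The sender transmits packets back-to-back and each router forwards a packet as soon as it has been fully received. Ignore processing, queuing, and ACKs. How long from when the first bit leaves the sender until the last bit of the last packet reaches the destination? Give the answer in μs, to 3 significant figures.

Per-hop transmission t_tx = L/R = 8280/7600000000 = 1.08947 μs.
Per-hop propagation t_prop = 160/200000000 = 0.8 μs.
Pipeline fill: first packet needs 2·t_tx to clear all hops; remaining 27 packets each add one t_tx.
Total = (2+28-1)·t_tx + 2·t_prop = 29·1.08947 + 2·0.8 = 33.2 μs.

33.2 μs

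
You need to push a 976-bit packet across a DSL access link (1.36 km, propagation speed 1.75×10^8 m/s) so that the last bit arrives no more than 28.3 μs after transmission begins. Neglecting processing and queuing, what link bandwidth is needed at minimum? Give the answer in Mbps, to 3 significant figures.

47.5 Mbps

Propagation delay = 1360 / 175000000 = 7.77143 μs.
Transmission budget = 28.3 − 7.77143 = 20.5286 μs.
R ≥ L / t_tx = 976 bits / 2.05286e-05 s = 47.5 Mbps.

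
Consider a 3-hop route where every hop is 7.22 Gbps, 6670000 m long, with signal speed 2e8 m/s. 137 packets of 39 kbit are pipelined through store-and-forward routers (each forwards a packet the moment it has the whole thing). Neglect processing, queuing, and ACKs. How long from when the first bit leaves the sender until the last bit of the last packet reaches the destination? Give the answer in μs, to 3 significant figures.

Per-hop transmission t_tx = L/R = 39000/7220000000 = 5.40166 μs.
Per-hop propagation t_prop = 6670000/200000000 = 33350 μs.
Pipeline fill: first packet needs 3·t_tx to clear all hops; remaining 136 packets each add one t_tx.
Total = (3+137-1)·t_tx + 3·t_prop = 139·5.40166 + 3·33350 = 101000 μs.

101000 μs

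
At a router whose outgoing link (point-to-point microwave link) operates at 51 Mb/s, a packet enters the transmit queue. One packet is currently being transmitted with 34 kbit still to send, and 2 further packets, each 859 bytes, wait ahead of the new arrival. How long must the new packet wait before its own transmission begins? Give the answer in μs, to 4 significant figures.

Each queued packet: L/R = 6872/51000000 = 134.745 μs.
2 queued → 269.49 μs.
Plus remaining 34000 bits of current packet: 666.667 μs.
Queuing delay = 936.2 μs.

936.2 μs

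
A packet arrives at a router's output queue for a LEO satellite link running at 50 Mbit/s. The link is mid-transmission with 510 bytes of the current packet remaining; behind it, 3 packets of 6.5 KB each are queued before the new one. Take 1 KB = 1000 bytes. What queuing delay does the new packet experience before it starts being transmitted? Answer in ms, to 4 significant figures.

Each queued packet: L/R = 52000/50000000 = 1.04 ms.
3 queued → 3.12 ms.
Plus remaining 4080 bits of current packet: 0.0816 ms.
Queuing delay = 3.202 ms.

3.202 ms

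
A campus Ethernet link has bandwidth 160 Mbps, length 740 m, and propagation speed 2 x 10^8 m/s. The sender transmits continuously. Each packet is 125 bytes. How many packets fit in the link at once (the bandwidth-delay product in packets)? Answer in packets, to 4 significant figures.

0.5920 packets

Propagation delay = 740 / 200000000 = 3.7e-06 s.
BDP = R × t_prop = 160000000 × 3.7e-06 = 592 bits.
In packets of 1000 bits: 0.5920 packets.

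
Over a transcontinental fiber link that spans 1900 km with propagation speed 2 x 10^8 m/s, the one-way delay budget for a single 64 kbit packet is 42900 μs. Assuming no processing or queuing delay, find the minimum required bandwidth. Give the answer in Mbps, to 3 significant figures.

1.92 Mbps

Propagation delay = 1900000 / 200000000 = 9500 μs.
Transmission budget = 42900 − 9500 = 33400 μs.
R ≥ L / t_tx = 64000 bits / 0.0334 s = 1.92 Mbps.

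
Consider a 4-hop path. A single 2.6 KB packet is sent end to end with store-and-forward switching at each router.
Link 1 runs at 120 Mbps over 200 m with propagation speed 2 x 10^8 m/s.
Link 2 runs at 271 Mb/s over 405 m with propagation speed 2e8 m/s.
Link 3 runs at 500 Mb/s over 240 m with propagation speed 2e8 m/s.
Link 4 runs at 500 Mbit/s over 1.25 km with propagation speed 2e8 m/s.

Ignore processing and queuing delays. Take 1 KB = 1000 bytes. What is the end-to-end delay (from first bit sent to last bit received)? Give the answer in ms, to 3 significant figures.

0.344 ms

L = 20800 bits.
Transmission delays (L/R per hop): 0.173333, 0.0767528, 0.0416, 0.0416 ms; sum = 0.333286 ms.
Propagation delays (d/s per hop): 0.001, 0.002025, 0.0012, 0.00625 ms; sum = 0.010475 ms.
End-to-end = 0.344 ms.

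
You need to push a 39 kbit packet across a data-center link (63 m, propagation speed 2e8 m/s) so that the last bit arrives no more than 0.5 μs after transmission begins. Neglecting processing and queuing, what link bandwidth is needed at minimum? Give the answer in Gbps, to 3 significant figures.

211 Gbps

Propagation delay = 63 / 200000000 = 0.315 μs.
Transmission budget = 0.5 − 0.315 = 0.185 μs.
R ≥ L / t_tx = 39000 bits / 1.85e-07 s = 211 Gbps.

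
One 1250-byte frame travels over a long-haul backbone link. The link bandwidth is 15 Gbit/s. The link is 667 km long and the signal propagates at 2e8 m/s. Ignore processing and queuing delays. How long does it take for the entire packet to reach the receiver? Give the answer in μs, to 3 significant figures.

L = 1250 × 8 = 10000 bits.
Transmission delay = L/R = 10000 / 15000000000 = 0.666667 μs.
Propagation delay = d/s = 667000 m / 200000000 m/s = 3335 μs.
Total = 3340 μs.

3340 μs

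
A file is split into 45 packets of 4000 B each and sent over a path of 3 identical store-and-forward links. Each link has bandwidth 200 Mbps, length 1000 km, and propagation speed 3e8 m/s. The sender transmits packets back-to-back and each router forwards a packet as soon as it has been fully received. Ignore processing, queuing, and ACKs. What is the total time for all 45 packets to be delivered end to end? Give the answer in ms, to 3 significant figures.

17.5 ms

Per-hop transmission t_tx = L/R = 32000/200000000 = 0.16 ms.
Per-hop propagation t_prop = 1000000/300000000 = 3.33333 ms.
Pipeline fill: first packet needs 3·t_tx to clear all hops; remaining 44 packets each add one t_tx.
Total = (3+45-1)·t_tx + 3·t_prop = 47·0.16 + 3·3.33333 = 17.5 ms.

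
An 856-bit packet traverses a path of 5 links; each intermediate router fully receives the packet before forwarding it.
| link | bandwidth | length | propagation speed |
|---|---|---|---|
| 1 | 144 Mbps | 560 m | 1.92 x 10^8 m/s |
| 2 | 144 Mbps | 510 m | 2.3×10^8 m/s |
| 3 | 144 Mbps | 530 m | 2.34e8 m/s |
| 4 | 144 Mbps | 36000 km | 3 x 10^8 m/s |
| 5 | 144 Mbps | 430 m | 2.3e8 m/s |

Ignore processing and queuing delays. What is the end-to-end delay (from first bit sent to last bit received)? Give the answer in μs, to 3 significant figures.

Transmission delay per hop = L/R = 856/144000000 = 5.94444 μs; 5 hops → 29.7222 μs.
Propagation delays (d/s per hop): 2.91667, 2.21739, 2.26496, 120000, 1.86957 μs; sum = 120009 μs.
End-to-end = 120000 μs.

120000 μs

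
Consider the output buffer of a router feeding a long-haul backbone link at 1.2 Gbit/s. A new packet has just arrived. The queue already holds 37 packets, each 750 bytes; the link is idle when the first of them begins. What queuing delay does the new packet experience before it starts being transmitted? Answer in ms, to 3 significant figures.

0.185 ms

Each queued packet: L/R = 6000/1200000000 = 0.005 ms.
37 queued → 0.185 ms.
Queuing delay = 0.185 ms.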